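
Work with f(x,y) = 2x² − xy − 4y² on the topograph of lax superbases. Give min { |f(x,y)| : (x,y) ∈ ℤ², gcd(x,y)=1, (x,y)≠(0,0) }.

descent: ρ → (-4,1,2)
descent: ρ → (2,3,-3)  [lands on river]
river: ρ → (-3,3,2)
river: ρ → (2,5,-1)
river: ρ → (-1,5,2)
closes: descent 2, river 4
min |a| on river = 1

1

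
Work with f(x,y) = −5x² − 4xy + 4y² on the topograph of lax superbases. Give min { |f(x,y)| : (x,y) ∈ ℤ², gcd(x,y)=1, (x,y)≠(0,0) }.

descent: ρ → (4,4,-5)  [lands on river]
river: ρ → (-5,6,3)
river: ρ → (3,6,-5)
river: ρ → (-5,4,4)
closes: descent 1, river 4
min |a| on river = 3

3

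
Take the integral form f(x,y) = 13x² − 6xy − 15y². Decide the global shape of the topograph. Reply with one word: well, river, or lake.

D = b²−4ac = (-6)² − 4·13·(-15) = 816
D > 0 non-square ⇒ indefinite ⇒ periodic river

river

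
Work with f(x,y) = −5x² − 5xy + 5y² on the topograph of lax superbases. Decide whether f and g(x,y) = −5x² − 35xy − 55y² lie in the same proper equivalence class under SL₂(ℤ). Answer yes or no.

D₁ = 125, D₂ = 125
river cycle of f (length 2): (5, 5, -5), (-5, 5, 5)
river cycle of g (length 2): (-5, 5, 5), (5, 5, -5)
cycles coincide ⇒ equivalent

yes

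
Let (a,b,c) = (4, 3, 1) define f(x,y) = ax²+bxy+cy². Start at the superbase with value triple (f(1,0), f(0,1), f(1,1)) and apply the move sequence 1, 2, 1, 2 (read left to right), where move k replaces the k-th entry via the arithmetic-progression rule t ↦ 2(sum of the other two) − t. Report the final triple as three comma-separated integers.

start (4,1,8) = (f(1,0),f(0,1),f(1,1))
replace slot 1: 2·(1+8) − 4 = 14 → (14,1,8)
replace slot 2: 2·(14+8) − 1 = 43 → (14,43,8)
replace slot 1: 2·(43+8) − 14 = 88 → (88,43,8)
replace slot 2: 2·(88+8) − 43 = 149 → (88,149,8)

88,149,8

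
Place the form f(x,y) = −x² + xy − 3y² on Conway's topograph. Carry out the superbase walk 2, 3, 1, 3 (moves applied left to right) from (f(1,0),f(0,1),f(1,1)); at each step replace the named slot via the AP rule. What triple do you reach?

start (-1,-3,-3) = (f(1,0),f(0,1),f(1,1))
replace slot 2: 2·((-1)+(-3)) − (-3) = -5 → (-1,-5,-3)
replace slot 3: 2·((-1)+(-5)) − (-3) = -9 → (-1,-5,-9)
replace slot 1: 2·((-5)+(-9)) − (-1) = -27 → (-27,-5,-9)
replace slot 3: 2·((-27)+(-5)) − (-9) = -55 → (-27,-5,-55)

-27,-5,-55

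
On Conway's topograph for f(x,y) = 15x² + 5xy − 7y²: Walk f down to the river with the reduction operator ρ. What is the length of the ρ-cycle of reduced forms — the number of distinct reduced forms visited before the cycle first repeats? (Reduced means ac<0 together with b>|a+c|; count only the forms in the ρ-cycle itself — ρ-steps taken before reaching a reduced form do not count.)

D = 445, ⌊√D⌋ = 21
descent: ρ → (-7,9,13)  [lands on river]
river: ρ → (13,17,-3)
river: ρ → (-3,19,7)
river: ρ → (7,9,-13)
river: ρ → (-13,17,3)
river: ρ → (3,19,-7)
ρ-cycle length = 6 (tail of 1 descent step not counted)

6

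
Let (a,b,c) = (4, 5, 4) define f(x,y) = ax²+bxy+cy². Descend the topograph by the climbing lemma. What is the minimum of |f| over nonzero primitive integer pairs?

translate: b→-3 (≡5 mod 8), so (4,5,4)→(4,-3,3)
flip: (4,-3,3)→(3,3,4)
reduced (well bottom): (3,3,4) with a≤c, −a<b≤a
well minimum = a = 3

3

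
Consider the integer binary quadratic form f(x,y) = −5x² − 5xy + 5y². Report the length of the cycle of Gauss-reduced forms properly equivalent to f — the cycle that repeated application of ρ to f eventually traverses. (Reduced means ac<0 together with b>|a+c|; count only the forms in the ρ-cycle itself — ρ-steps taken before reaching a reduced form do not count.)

D = 125, ⌊√D⌋ = 11
descent: ρ → (5,5,-5)  [lands on river]
river: ρ → (-5,5,5)
ρ-cycle length = 2 (tail of 1 descent step not counted)

2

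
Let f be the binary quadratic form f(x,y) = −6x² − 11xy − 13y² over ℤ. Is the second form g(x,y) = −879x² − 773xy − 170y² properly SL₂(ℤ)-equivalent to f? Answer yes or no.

D₁ = -191, D₂ = -191
f is negative-definite; reduce −f:
−f: translate: b→-1 (≡11 mod 12), so (6,11,13)→(6,-1,8)
−f: reduced (well bottom): (6,-1,8) with a≤c, −a<b≤a
flip sign back: reduced form of f is (-6,1,-8)
g is negative-definite; reduce −g:
−g: flip: (879,773,170)→(170,-773,879)
−g: translate: b→-93 (≡-773 mod 340), so (170,-773,879)→(170,-93,13)
−g: flip: (170,-93,13)→(13,93,170)
−g: translate: b→-11 (≡93 mod 26), so (13,93,170)→(13,-11,6)
−g: flip: (13,-11,6)→(6,11,13)
−g: translate: b→-1 (≡11 mod 12), so (6,11,13)→(6,-1,8)
−g: reduced (well bottom): (6,-1,8) with a≤c, −a<b≤a
flip sign back: reduced form of g is (-6,1,-8)
reduced forms (-6, 1, -8) vs (-6, 1, -8) ⇒ equivalent

yes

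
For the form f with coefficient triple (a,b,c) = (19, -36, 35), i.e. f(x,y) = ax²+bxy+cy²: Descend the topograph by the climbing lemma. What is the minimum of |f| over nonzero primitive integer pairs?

translate: b→2 (≡-36 mod 38), so (19,-36,35)→(19,2,18)
flip: (19,2,18)→(18,-2,19)
reduced (well bottom): (18,-2,19) with a≤c, −a<b≤a
well minimum = a = 18

18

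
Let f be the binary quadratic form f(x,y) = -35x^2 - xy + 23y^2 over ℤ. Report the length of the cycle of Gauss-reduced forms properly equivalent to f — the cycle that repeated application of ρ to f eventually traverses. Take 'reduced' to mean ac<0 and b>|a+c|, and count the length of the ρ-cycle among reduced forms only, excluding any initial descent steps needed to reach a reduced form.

D = 3221, ⌊√D⌋ = 56
descent: ρ → (23,47,-11)  [lands on river]
river: ρ → (-11,41,35)
river: ρ → (35,29,-17)
river: ρ → (-17,39,25)
river: ρ → (25,11,-31)
river: ρ → (-31,51,5)
river: ρ → (5,49,-41)
river: ρ → (-41,33,13)
river: ρ → (13,45,-23)
river: ρ → (-23,47,11)
river: ρ → (11,41,-35)
river: ρ → (-35,29,17)
river: ρ → (17,39,-25)
river: ρ → (-25,11,31)
river: ρ → (31,51,-5)
river: ρ → (-5,49,41)
river: ρ → (41,33,-13)
river: ρ → (-13,45,23)
ρ-cycle length = 18 (tail of 1 descent step not counted)

18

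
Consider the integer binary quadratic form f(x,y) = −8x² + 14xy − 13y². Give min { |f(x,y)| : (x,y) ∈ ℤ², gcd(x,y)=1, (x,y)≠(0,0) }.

translate: b→2 (≡-14 mod 16), so (8,-14,13)→(8,2,7)
flip: (8,2,7)→(7,-2,8)
reduced (well bottom): (7,-2,8) with a≤c, −a<b≤a
well minimum |f| = |-7| = 7 (negative-definite)

7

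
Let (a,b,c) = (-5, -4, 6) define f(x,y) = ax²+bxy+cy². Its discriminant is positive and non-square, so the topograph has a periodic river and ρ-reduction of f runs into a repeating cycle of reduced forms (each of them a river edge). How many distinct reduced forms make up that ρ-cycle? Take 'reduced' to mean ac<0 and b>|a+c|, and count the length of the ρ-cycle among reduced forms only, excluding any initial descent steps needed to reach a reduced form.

D = 136, ⌊√D⌋ = 11
descent: ρ → (6,4,-5)  [lands on river]
river: ρ → (-5,6,5)
river: ρ → (5,4,-6)
river: ρ → (-6,8,3)
river: ρ → (3,10,-3)
river: ρ → (-3,8,6)
ρ-cycle length = 6 (tail of 1 descent step not counted)

6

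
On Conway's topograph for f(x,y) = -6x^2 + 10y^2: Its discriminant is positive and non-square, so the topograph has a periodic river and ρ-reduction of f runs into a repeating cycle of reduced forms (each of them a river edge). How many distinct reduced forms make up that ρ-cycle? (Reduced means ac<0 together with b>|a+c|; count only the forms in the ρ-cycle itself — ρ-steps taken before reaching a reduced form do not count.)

D = 240, ⌊√D⌋ = 15
descent: ρ → (10,0,-6)
descent: ρ → (-6,12,4)  [lands on river]
river: ρ → (4,12,-6)
ρ-cycle length = 2 (tail of 2 descent steps not counted)

2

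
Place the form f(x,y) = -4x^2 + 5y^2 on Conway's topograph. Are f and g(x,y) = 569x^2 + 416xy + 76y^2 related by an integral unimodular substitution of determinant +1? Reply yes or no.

D₁ = 80, D₂ = 80
river cycle of f (length 2): (-4, 8, 1), (1, 8, -4)
river cycle of g (length 2): (-4, 8, 1), (1, 8, -4)
cycles coincide ⇒ equivalent

yes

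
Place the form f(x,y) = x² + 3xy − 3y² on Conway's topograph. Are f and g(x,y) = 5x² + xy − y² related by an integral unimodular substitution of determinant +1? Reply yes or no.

D₁ = 21, D₂ = 21
river cycle of f (length 2): (-3, 3, 1), (1, 3, -3)
river cycle of g (length 2): (-1, 3, 3), (3, 3, -1)
cycles differ ⇒ inequivalent

no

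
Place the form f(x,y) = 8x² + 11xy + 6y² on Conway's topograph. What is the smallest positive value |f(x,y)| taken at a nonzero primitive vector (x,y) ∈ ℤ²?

translate: b→-5 (≡11 mod 16), so (8,11,6)→(8,-5,3)
flip: (8,-5,3)→(3,5,8)
translate: b→-1 (≡5 mod 6), so (3,5,8)→(3,-1,6)
reduced (well bottom): (3,-1,6) with a≤c, −a<b≤a
well minimum = a = 3

3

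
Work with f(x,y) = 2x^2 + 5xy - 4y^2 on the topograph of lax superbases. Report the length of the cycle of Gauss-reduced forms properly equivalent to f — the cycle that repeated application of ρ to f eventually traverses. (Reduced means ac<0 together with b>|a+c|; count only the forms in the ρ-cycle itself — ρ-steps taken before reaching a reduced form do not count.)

D = 57, ⌊√D⌋ = 7
river: ρ → (-4,3,3)
river: ρ → (3,3,-4)
river: ρ → (-4,5,2)
river: ρ → (2,7,-1)
river: ρ → (-1,7,2)
river: ρ → (2,5,-4)
ρ-cycle length = 6 (tail of 0 descent steps not counted)

6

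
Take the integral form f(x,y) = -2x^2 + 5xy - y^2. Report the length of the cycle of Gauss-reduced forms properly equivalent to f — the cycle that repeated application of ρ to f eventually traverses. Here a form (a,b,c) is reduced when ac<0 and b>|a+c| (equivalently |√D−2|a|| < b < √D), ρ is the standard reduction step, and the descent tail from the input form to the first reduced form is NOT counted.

D = 17, ⌊√D⌋ = 4
descent: ρ → (-1,3,2)  [lands on river]
river: ρ → (2,1,-2)
river: ρ → (-2,3,1)
river: ρ → (1,3,-2)
river: ρ → (-2,1,2)
river: ρ → (2,3,-1)
ρ-cycle length = 6 (tail of 1 descent step not counted)

6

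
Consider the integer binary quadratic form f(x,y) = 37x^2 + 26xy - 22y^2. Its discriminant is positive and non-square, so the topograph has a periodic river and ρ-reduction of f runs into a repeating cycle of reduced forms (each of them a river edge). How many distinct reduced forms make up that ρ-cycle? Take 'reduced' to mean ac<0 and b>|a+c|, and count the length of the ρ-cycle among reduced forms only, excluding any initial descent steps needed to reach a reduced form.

D = 3932, ⌊√D⌋ = 62
river: ρ → (-22,62,1)
river: ρ → (1,62,-22)
river: ρ → (-22,26,37)
river: ρ → (37,48,-11)
river: ρ → (-11,62,2)
river: ρ → (2,62,-11)
river: ρ → (-11,48,37)
river: ρ → (37,26,-22)
ρ-cycle length = 8 (tail of 0 descent steps not counted)

8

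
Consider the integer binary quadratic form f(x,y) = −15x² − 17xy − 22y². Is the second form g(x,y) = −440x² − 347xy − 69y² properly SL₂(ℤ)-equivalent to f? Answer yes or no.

D₁ = -1031, D₂ = -1031
f is negative-definite; reduce −f:
−f: translate: b→-13 (≡17 mod 30), so (15,17,22)→(15,-13,20)
−f: reduced (well bottom): (15,-13,20) with a≤c, −a<b≤a
flip sign back: reduced form of f is (-15,13,-20)
g is negative-definite; reduce −g:
−g: flip: (440,347,69)→(69,-347,440)
−g: translate: b→67 (≡-347 mod 138), so (69,-347,440)→(69,67,20)
−g: flip: (69,67,20)→(20,-67,69)
−g: translate: b→13 (≡-67 mod 40), so (20,-67,69)→(20,13,15)
−g: flip: (20,13,15)→(15,-13,20)
−g: reduced (well bottom): (15,-13,20) with a≤c, −a<b≤a
flip sign back: reduced form of g is (-15,13,-20)
reduced forms (-15, 13, -20) vs (-15, 13, -20) ⇒ equivalent

yes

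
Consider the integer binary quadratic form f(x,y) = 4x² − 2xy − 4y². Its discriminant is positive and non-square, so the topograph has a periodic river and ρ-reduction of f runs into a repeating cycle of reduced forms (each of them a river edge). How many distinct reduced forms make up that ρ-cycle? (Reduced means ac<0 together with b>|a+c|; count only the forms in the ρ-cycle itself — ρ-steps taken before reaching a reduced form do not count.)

D = 68, ⌊√D⌋ = 8
descent: ρ → (-4,2,4)  [lands on river]
river: ρ → (4,6,-2)
river: ρ → (-2,6,4)
river: ρ → (4,2,-4)
river: ρ → (-4,6,2)
river: ρ → (2,6,-4)
ρ-cycle length = 6 (tail of 1 descent step not counted)

6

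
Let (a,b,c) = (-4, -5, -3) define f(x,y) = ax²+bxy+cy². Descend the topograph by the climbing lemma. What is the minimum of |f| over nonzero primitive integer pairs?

translate: b→-3 (≡5 mod 8), so (4,5,3)→(4,-3,2)
flip: (4,-3,2)→(2,3,4)
translate: b→-1 (≡3 mod 4), so (2,3,4)→(2,-1,3)
reduced (well bottom): (2,-1,3) with a≤c, −a<b≤a
well minimum |f| = |-2| = 2 (negative-definite)

2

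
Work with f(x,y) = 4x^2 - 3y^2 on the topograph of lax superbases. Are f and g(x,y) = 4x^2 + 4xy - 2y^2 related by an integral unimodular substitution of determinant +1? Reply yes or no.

D₁ = 48, D₂ = 48
river cycle of f (length 2): (-3, 6, 1), (1, 6, -3)
river cycle of g (length 2): (-2, 4, 4), (4, 4, -2)
cycles differ ⇒ inequivalent

no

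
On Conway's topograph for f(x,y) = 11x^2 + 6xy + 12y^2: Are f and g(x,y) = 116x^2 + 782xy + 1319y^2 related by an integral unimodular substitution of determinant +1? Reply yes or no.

D₁ = -492, D₂ = -492
f: reduced (well bottom): (11,6,12) with a≤c, −a<b≤a
g: translate: b→86 (≡782 mod 232), so (116,782,1319)→(116,86,17)
g: flip: (116,86,17)→(17,-86,116)
g: translate: b→16 (≡-86 mod 34), so (17,-86,116)→(17,16,11)
g: flip: (17,16,11)→(11,-16,17)
g: translate: b→6 (≡-16 mod 22), so (11,-16,17)→(11,6,12)
g: reduced (well bottom): (11,6,12) with a≤c, −a<b≤a
reduced forms (11, 6, 12) vs (11, 6, 12) ⇒ equivalent

yes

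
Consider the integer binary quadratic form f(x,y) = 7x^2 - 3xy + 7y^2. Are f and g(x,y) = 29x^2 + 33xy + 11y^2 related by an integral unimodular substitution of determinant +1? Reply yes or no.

D₁ = -187, D₂ = -187
f: flip: (7,-3,7)→(7,3,7)
f: reduced (well bottom): (7,3,7) with a≤c, −a<b≤a
g: translate: b→-25 (≡33 mod 58), so (29,33,11)→(29,-25,7)
g: flip: (29,-25,7)→(7,25,29)
g: translate: b→-3 (≡25 mod 14), so (7,25,29)→(7,-3,7)
g: flip: (7,-3,7)→(7,3,7)
g: reduced (well bottom): (7,3,7) with a≤c, −a<b≤a
reduced forms (7, 3, 7) vs (7, 3, 7) ⇒ equivalent

yes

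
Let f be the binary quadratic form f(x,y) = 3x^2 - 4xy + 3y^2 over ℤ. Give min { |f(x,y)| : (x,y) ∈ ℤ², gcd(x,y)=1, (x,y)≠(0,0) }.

translate: b→2 (≡-4 mod 6), so (3,-4,3)→(3,2,2)
flip: (3,2,2)→(2,-2,3)
translate: b→2 (≡-2 mod 4), so (2,-2,3)→(2,2,3)
reduced (well bottom): (2,2,3) with a≤c, −a<b≤a
well minimum = a = 2

2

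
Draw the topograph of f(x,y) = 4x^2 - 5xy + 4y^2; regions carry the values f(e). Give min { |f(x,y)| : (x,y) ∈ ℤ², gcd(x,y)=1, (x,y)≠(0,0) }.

translate: b→3 (≡-5 mod 8), so (4,-5,4)→(4,3,3)
flip: (4,3,3)→(3,-3,4)
translate: b→3 (≡-3 mod 6), so (3,-3,4)→(3,3,4)
reduced (well bottom): (3,3,4) with a≤c, −a<b≤a
well minimum = a = 3

3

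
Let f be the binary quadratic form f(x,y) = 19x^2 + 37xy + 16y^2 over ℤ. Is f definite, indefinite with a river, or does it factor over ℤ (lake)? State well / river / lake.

D = b²−4ac = 37² − 4·19·16 = 153
D > 0 non-square ⇒ indefinite ⇒ periodic river

river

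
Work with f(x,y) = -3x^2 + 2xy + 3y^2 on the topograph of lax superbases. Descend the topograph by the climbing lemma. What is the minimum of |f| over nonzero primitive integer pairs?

river: ρ → (3,4,-2)
river: ρ → (-2,4,3)
river: ρ → (3,2,-3)
river: ρ → (-3,4,2)
river: ρ → (2,4,-3)
river: ρ → (-3,2,3)
closes: descent 0, river 6
min |a| on river = 2

2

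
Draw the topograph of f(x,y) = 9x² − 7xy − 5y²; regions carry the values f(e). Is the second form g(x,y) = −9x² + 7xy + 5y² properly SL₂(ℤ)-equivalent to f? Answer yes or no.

D₁ = 229, D₂ = 229
river cycle of f (length 6): (-5, 7, 9), (9, 11, -3), (-3, 13, 5), (5, 7, -9), (-9, 11, 3), (3, 13, -5)
river cycle of g (length 6): (5, 13, -3), (-3, 11, 9), (9, 7, -5), (-5, 13, 3), (3, 11, -9), (-9, 7, 5)
cycles differ ⇒ inequivalent

no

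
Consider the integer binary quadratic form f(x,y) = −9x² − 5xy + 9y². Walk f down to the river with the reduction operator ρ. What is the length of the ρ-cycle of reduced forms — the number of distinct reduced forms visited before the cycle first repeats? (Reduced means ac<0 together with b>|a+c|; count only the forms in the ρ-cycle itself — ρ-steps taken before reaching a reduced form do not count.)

D = 349, ⌊√D⌋ = 18
descent: ρ → (9,5,-9)  [lands on river]
river: ρ → (-9,13,5)
river: ρ → (5,17,-3)
river: ρ → (-3,13,15)
river: ρ → (15,17,-1)
river: ρ → (-1,17,15)
river: ρ → (15,13,-3)
river: ρ → (-3,17,5)
river: ρ → (5,13,-9)
river: ρ → (-9,5,9)
river: ρ → (9,13,-5)
river: ρ → (-5,17,3)
river: ρ → (3,13,-15)
river: ρ → (-15,17,1)
river: ρ → (1,17,-15)
river: ρ → (-15,13,3)
river: ρ → (3,17,-5)
river: ρ → (-5,13,9)
ρ-cycle length = 18 (tail of 1 descent step not counted)

18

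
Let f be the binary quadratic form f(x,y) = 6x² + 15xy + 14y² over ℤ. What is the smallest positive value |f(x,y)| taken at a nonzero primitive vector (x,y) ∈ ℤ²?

translate: b→3 (≡15 mod 12), so (6,15,14)→(6,3,5)
flip: (6,3,5)→(5,-3,6)
reduced (well bottom): (5,-3,6) with a≤c, −a<b≤a
well minimum = a = 5

5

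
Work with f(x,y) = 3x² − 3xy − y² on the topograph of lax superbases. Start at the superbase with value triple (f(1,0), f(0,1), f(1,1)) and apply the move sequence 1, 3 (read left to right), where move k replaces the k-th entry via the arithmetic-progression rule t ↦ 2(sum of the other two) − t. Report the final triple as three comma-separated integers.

start (3,-1,-1) = (f(1,0),f(0,1),f(1,1))
replace slot 1: 2·((-1)+(-1)) − 3 = -7 → (-7,-1,-1)
replace slot 3: 2·((-7)+(-1)) − (-1) = -15 → (-7,-1,-15)

-7,-1,-15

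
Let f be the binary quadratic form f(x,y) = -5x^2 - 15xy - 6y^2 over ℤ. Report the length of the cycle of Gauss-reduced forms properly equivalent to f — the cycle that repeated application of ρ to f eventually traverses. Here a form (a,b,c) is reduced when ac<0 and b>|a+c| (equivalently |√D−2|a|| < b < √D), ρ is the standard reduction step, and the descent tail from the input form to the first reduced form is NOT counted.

D = 105, ⌊√D⌋ = 10
descent: ρ → (-6,3,4)  [lands on river]
river: ρ → (4,5,-5)
river: ρ → (-5,5,4)
river: ρ → (4,3,-6)
river: ρ → (-6,9,1)
river: ρ → (1,9,-6)
ρ-cycle length = 6 (tail of 1 descent step not counted)

6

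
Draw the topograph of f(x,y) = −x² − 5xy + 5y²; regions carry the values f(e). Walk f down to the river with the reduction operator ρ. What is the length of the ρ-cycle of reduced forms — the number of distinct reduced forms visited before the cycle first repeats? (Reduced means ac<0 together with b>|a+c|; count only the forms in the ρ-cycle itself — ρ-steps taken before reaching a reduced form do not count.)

D = 45, ⌊√D⌋ = 6
descent: ρ → (5,5,-1)  [lands on river]
river: ρ → (-1,5,5)
ρ-cycle length = 2 (tail of 1 descent step not counted)

2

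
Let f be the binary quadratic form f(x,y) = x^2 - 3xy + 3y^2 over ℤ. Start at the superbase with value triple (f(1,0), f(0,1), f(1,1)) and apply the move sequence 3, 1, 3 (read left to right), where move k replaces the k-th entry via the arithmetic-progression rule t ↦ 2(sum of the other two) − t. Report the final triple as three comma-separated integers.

start (1,3,1) = (f(1,0),f(0,1),f(1,1))
replace slot 3: 2·(1+3) − 1 = 7 → (1,3,7)
replace slot 1: 2·(3+7) − 1 = 19 → (19,3,7)
replace slot 3: 2·(19+3) − 7 = 37 → (19,3,37)

19,3,37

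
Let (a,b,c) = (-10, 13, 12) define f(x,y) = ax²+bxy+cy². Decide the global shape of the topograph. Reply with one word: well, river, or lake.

D = b²−4ac = 13² − 4·(-10)·12 = 649
D > 0 non-square ⇒ indefinite ⇒ periodic river

river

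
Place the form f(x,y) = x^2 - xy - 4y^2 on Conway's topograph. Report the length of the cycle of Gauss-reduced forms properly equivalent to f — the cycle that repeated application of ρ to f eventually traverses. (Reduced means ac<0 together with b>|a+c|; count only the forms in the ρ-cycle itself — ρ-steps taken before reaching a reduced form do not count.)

D = 17, ⌊√D⌋ = 4
descent: ρ → (-4,1,1)
descent: ρ → (1,3,-2)  [lands on river]
river: ρ → (-2,1,2)
river: ρ → (2,3,-1)
river: ρ → (-1,3,2)
river: ρ → (2,1,-2)
river: ρ → (-2,3,1)
ρ-cycle length = 6 (tail of 2 descent steps not counted)

6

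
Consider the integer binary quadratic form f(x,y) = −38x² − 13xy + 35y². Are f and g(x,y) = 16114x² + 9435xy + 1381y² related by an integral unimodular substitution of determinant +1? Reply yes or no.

D₁ = 5489, D₂ = 5489
river cycle of f (length 74): (35, 13, -38), (-38, 63, 10), (10, 57, -56), (-56, 55, 11), (11, 55, -56), (-56, 57, 10), (10, 63, -38), (-38, 13, 35), (35, 57, -16), (-16, 71, 7), … (64 more)
river cycle of g (length 74): (35, 13, -38), (-38, 63, 10), (10, 57, -56), (-56, 55, 11), (11, 55, -56), (-56, 57, 10), (10, 63, -38), (-38, 13, 35), (35, 57, -16), (-16, 71, 7), … (64 more)
cycles coincide ⇒ equivalent

yes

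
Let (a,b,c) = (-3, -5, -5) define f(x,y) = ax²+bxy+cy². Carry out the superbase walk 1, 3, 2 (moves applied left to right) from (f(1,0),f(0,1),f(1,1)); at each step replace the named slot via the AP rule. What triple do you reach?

start (-3,-5,-13) = (f(1,0),f(0,1),f(1,1))
replace slot 1: 2·((-5)+(-13)) − (-3) = -33 → (-33,-5,-13)
replace slot 3: 2·((-33)+(-5)) − (-13) = -63 → (-33,-5,-63)
replace slot 2: 2·((-33)+(-63)) − (-5) = -187 → (-33,-187,-63)

-33,-187,-63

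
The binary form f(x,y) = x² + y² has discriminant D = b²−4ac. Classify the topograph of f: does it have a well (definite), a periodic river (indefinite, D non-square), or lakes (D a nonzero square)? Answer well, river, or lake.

D = b²−4ac = 0² − 4·1·1 = -4
D < 0 ⇒ definite ⇒ every region one sign ⇒ single well

well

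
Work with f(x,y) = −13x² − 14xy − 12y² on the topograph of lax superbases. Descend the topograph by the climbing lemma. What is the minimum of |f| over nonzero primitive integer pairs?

translate: b→-12 (≡14 mod 26), so (13,14,12)→(13,-12,11)
flip: (13,-12,11)→(11,12,13)
translate: b→-10 (≡12 mod 22), so (11,12,13)→(11,-10,12)
reduced (well bottom): (11,-10,12) with a≤c, −a<b≤a
well minimum |f| = |-11| = 11 (negative-definite)

11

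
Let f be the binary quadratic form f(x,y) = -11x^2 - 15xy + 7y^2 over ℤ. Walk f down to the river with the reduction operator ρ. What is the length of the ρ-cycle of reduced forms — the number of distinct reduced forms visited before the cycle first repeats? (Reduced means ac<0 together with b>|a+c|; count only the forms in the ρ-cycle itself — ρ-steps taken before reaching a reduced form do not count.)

D = 533, ⌊√D⌋ = 23
descent: ρ → (7,15,-11)  [lands on river]
river: ρ → (-11,7,11)
river: ρ → (11,15,-7)
river: ρ → (-7,13,13)
river: ρ → (13,13,-7)
river: ρ → (-7,15,11)
river: ρ → (11,7,-11)
river: ρ → (-11,15,7)
river: ρ → (7,13,-13)
river: ρ → (-13,13,7)
ρ-cycle length = 10 (tail of 1 descent step not counted)

10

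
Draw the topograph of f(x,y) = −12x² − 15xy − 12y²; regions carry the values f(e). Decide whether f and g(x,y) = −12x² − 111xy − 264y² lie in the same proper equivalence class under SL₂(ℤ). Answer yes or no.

D₁ = -351, D₂ = -351
f is negative-definite; reduce −f:
−f: translate: b→-9 (≡15 mod 24), so (12,15,12)→(12,-9,9)
−f: flip: (12,-9,9)→(9,9,12)
−f: reduced (well bottom): (9,9,12) with a≤c, −a<b≤a
flip sign back: reduced form of f is (-9,-9,-12)
g is negative-definite; reduce −g:
−g: translate: b→-9 (≡111 mod 24), so (12,111,264)→(12,-9,9)
−g: flip: (12,-9,9)→(9,9,12)
−g: reduced (well bottom): (9,9,12) with a≤c, −a<b≤a
flip sign back: reduced form of g is (-9,-9,-12)
reduced forms (-9, -9, -12) vs (-9, -9, -12) ⇒ equivalent

yes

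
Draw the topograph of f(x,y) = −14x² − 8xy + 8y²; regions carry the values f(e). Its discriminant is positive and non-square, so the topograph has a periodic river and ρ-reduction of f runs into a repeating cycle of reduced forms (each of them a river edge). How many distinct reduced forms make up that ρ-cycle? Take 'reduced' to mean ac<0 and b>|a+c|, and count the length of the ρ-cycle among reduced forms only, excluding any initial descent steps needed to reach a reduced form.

D = 512, ⌊√D⌋ = 22
descent: ρ → (8,8,-14)  [lands on river]
river: ρ → (-14,20,2)
river: ρ → (2,20,-14)
river: ρ → (-14,8,8)
ρ-cycle length = 4 (tail of 1 descent step not counted)

4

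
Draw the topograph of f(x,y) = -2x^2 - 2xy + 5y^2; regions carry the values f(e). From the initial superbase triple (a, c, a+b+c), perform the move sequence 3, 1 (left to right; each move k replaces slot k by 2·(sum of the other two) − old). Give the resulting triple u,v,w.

start (-2,5,1) = (f(1,0),f(0,1),f(1,1))
replace slot 3: 2·((-2)+5) − 1 = 5 → (-2,5,5)
replace slot 1: 2·(5+5) − (-2) = 22 → (22,5,5)

22,5,5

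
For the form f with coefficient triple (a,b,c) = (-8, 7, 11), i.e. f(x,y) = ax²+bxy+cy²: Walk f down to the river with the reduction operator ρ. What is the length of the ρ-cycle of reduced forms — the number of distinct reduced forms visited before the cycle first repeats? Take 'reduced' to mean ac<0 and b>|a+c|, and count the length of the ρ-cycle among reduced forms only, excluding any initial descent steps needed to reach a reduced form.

D = 401, ⌊√D⌋ = 20
river: ρ → (11,15,-4)
river: ρ → (-4,17,7)
river: ρ → (7,11,-10)
river: ρ → (-10,9,8)
river: ρ → (8,7,-11)
river: ρ → (-11,15,4)
river: ρ → (4,17,-7)
river: ρ → (-7,11,10)
river: ρ → (10,9,-8)
river: ρ → (-8,7,11)
ρ-cycle length = 10 (tail of 0 descent steps not counted)

10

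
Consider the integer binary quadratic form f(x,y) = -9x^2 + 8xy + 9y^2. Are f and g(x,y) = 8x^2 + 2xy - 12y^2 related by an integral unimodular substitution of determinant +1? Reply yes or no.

D₁ = 388, D₂ = 388
river cycle of f (length 22): (9, 10, -8), (-8, 6, 11), (11, 16, -3), (-3, 14, 16), (16, 18, -1), (-1, 18, 16), (16, 14, -3), (-3, 16, 11), (11, 6, -8), (-8, 10, 9), … (12 more)
river cycle of g (length 18): (8, 18, -2), (-2, 18, 8), (8, 14, -6), (-6, 10, 12), (12, 14, -4), (-4, 18, 4), (4, 14, -12), (-12, 10, 6), (6, 14, -8), (-8, 18, 2), … (8 more)
cycles differ ⇒ inequivalent

no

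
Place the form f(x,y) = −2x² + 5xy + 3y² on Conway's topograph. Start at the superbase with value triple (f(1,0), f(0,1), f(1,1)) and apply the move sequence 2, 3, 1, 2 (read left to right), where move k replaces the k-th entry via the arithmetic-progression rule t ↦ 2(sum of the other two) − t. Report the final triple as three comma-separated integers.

start (-2,3,6) = (f(1,0),f(0,1),f(1,1))
replace slot 2: 2·((-2)+6) − 3 = 5 → (-2,5,6)
replace slot 3: 2·((-2)+5) − 6 = 0 → (-2,5,0)
replace slot 1: 2·(5+0) − (-2) = 12 → (12,5,0)
replace slot 2: 2·(12+0) − 5 = 19 → (12,19,0)

12,19,0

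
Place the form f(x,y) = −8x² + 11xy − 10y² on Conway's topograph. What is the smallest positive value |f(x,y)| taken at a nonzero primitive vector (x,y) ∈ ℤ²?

translate: b→5 (≡-11 mod 16), so (8,-11,10)→(8,5,7)
flip: (8,5,7)→(7,-5,8)
reduced (well bottom): (7,-5,8) with a≤c, −a<b≤a
well minimum |f| = |-7| = 7 (negative-definite)

7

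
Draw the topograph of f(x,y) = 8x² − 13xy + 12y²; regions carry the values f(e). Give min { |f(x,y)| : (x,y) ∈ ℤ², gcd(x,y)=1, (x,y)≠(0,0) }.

translate: b→3 (≡-13 mod 16), so (8,-13,12)→(8,3,7)
flip: (8,3,7)→(7,-3,8)
reduced (well bottom): (7,-3,8) with a≤c, −a<b≤a
well minimum = a = 7

7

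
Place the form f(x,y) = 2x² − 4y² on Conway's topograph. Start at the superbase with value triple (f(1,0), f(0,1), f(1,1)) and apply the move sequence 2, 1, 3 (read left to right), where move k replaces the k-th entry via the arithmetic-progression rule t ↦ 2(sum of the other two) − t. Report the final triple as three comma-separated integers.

start (2,-4,-2) = (f(1,0),f(0,1),f(1,1))
replace slot 2: 2·(2+(-2)) − (-4) = 4 → (2,4,-2)
replace slot 1: 2·(4+(-2)) − 2 = 2 → (2,4,-2)
replace slot 3: 2·(2+4) − (-2) = 14 → (2,4,14)

2,4,14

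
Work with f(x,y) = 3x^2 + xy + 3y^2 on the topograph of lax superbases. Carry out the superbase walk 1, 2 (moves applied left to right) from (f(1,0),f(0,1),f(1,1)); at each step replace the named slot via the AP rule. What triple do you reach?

start (3,3,7) = (f(1,0),f(0,1),f(1,1))
replace slot 1: 2·(3+7) − 3 = 17 → (17,3,7)
replace slot 2: 2·(17+7) − 3 = 45 → (17,45,7)

17,45,7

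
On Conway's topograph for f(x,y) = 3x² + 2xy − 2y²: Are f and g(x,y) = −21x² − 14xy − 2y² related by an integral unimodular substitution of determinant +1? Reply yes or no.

D₁ = 28, D₂ = 28
river cycle of f (length 4): (-2, 2, 3), (3, 4, -1), (-1, 4, 3), (3, 2, -2)
river cycle of g (length 4): (-2, 2, 3), (3, 4, -1), (-1, 4, 3), (3, 2, -2)
cycles coincide ⇒ equivalent

yes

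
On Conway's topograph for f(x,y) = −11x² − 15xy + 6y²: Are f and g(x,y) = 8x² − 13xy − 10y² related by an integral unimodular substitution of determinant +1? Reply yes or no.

D₁ = 489, D₂ = 489
river cycle of f (length 22): (6, 15, -11), (-11, 7, 10), (10, 13, -8), (-8, 19, 4), (4, 21, -3), (-3, 21, 4), (4, 19, -8), (-8, 13, 10), (10, 7, -11), (-11, 15, 6), … (12 more)
river cycle of g (length 22): (-10, 13, 8), (8, 19, -4), (-4, 21, 3), (3, 21, -4), (-4, 19, 8), (8, 13, -10), (-10, 7, 11), (11, 15, -6), (-6, 21, 2), (2, 19, -16), … (12 more)
cycles differ ⇒ inequivalent

no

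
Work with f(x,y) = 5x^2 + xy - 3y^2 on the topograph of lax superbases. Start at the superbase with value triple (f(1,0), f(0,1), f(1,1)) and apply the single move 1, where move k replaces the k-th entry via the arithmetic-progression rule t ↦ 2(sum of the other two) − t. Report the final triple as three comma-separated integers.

start (5,-3,3) = (f(1,0),f(0,1),f(1,1))
replace slot 1: 2·((-3)+3) − 5 = -5 → (-5,-3,3)

-5,-3,3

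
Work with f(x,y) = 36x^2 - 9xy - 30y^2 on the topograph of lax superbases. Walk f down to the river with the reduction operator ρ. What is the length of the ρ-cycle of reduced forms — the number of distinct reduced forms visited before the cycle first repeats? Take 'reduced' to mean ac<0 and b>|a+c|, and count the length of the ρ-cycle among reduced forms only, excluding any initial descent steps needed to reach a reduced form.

D = 4401, ⌊√D⌋ = 66
descent: ρ → (-30,9,36)  [lands on river]
river: ρ → (36,63,-3)
river: ρ → (-3,63,36)
river: ρ → (36,9,-30)
river: ρ → (-30,51,15)
river: ρ → (15,39,-48)
river: ρ → (-48,57,6)
river: ρ → (6,63,-18)
river: ρ → (-18,45,33)
river: ρ → (33,21,-30)
river: ρ → (-30,39,24)
river: ρ → (24,57,-12)
river: ρ → (-12,63,9)
river: ρ → (9,63,-12)
river: ρ → (-12,57,24)
river: ρ → (24,39,-30)
river: ρ → (-30,21,33)
river: ρ → (33,45,-18)
river: ρ → (-18,63,6)
river: ρ → (6,57,-48)
river: ρ → (-48,39,15)
river: ρ → (15,51,-30)
ρ-cycle length = 22 (tail of 1 descent step not counted)

22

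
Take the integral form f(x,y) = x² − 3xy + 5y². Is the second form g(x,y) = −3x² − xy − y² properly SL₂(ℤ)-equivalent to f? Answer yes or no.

D₁ = -11, D₂ = -11
f: translate: b→1 (≡-3 mod 2), so (1,-3,5)→(1,1,3)
f: reduced (well bottom): (1,1,3) with a≤c, −a<b≤a
g is negative-definite; reduce −g:
−g: flip: (3,1,1)→(1,-1,3)
−g: translate: b→1 (≡-1 mod 2), so (1,-1,3)→(1,1,3)
−g: reduced (well bottom): (1,1,3) with a≤c, −a<b≤a
flip sign back: reduced form of g is (-1,-1,-3)
reduced forms (1, 1, 3) vs (-1, -1, -3) ⇒ inequivalent

no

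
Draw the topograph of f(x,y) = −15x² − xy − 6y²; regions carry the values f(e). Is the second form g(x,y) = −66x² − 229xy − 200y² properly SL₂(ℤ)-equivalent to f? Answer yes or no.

D₁ = -359, D₂ = -359
f is negative-definite; reduce −f:
−f: flip: (15,1,6)→(6,-1,15)
−f: reduced (well bottom): (6,-1,15) with a≤c, −a<b≤a
flip sign back: reduced form of f is (-6,1,-15)
g is negative-definite; reduce −g:
−g: translate: b→-35 (≡229 mod 132), so (66,229,200)→(66,-35,6)
−g: flip: (66,-35,6)→(6,35,66)
−g: translate: b→-1 (≡35 mod 12), so (6,35,66)→(6,-1,15)
−g: reduced (well bottom): (6,-1,15) with a≤c, −a<b≤a
flip sign back: reduced form of g is (-6,1,-15)
reduced forms (-6, 1, -15) vs (-6, 1, -15) ⇒ equivalent

yes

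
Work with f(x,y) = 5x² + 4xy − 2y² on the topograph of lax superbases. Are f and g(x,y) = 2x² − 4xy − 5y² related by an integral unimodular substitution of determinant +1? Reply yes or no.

D₁ = 56, D₂ = 56
river cycle of f (length 4): (-2, 4, 5), (5, 6, -1), (-1, 6, 5), (5, 4, -2)
river cycle of g (length 4): (-5, 4, 2), (2, 4, -5), (-5, 6, 1), (1, 6, -5)
cycles differ ⇒ inequivalent

no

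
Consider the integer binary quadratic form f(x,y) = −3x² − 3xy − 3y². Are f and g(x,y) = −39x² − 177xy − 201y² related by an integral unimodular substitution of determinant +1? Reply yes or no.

D₁ = -27, D₂ = -27
f is negative-definite; reduce −f:
−f: reduced (well bottom): (3,3,3) with a≤c, −a<b≤a
flip sign back: reduced form of f is (-3,-3,-3)
g is negative-definite; reduce −g:
−g: translate: b→21 (≡177 mod 78), so (39,177,201)→(39,21,3)
−g: flip: (39,21,3)→(3,-21,39)
−g: translate: b→3 (≡-21 mod 6), so (3,-21,39)→(3,3,3)
−g: reduced (well bottom): (3,3,3) with a≤c, −a<b≤a
flip sign back: reduced form of g is (-3,-3,-3)
reduced forms (-3, -3, -3) vs (-3, -3, -3) ⇒ equivalent

yes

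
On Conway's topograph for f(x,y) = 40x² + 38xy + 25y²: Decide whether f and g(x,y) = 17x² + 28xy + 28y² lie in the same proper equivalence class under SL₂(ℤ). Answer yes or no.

D₁ = -2556, D₂ = -1120
discriminants differ ⇒ not SL₂(ℤ)-equivalent

no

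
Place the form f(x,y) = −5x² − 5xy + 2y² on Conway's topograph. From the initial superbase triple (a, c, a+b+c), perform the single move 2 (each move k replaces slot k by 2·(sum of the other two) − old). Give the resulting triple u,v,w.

start (-5,2,-8) = (f(1,0),f(0,1),f(1,1))
replace slot 2: 2·((-5)+(-8)) − 2 = -28 → (-5,-28,-8)

-5,-28,-8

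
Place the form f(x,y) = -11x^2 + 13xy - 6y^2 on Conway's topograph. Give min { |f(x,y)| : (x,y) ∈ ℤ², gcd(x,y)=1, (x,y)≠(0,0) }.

translate: b→9 (≡-13 mod 22), so (11,-13,6)→(11,9,4)
flip: (11,9,4)→(4,-9,11)
translate: b→-1 (≡-9 mod 8), so (4,-9,11)→(4,-1,6)
reduced (well bottom): (4,-1,6) with a≤c, −a<b≤a
well minimum |f| = |-4| = 4 (negative-definite)

4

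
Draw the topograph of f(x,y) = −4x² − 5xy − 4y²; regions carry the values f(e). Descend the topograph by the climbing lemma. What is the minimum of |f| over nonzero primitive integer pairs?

translate: b→-3 (≡5 mod 8), so (4,5,4)→(4,-3,3)
flip: (4,-3,3)→(3,3,4)
reduced (well bottom): (3,3,4) with a≤c, −a<b≤a
well minimum |f| = |-3| = 3 (negative-definite)

3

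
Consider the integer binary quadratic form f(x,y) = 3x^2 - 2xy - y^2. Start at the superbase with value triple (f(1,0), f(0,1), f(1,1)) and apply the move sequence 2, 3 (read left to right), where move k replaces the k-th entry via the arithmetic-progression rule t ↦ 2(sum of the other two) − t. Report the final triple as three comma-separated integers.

start (3,-1,0) = (f(1,0),f(0,1),f(1,1))
replace slot 2: 2·(3+0) − (-1) = 7 → (3,7,0)
replace slot 3: 2·(3+7) − 0 = 20 → (3,7,20)

3,7,20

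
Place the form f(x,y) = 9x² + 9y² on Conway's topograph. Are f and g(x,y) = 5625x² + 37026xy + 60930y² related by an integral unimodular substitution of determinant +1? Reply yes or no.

D₁ = -324, D₂ = -324
f: reduced (well bottom): (9,0,9) with a≤c, −a<b≤a
g: translate: b→3276 (≡37026 mod 11250), so (5625,37026,60930)→(5625,3276,477)
g: flip: (5625,3276,477)→(477,-3276,5625)
g: translate: b→-414 (≡-3276 mod 954), so (477,-3276,5625)→(477,-414,90)
g: flip: (477,-414,90)→(90,414,477)
g: translate: b→54 (≡414 mod 180), so (90,414,477)→(90,54,9)
g: flip: (90,54,9)→(9,-54,90)
g: translate: b→0 (≡-54 mod 18), so (9,-54,90)→(9,0,9)
g: reduced (well bottom): (9,0,9) with a≤c, −a<b≤a
reduced forms (9, 0, 9) vs (9, 0, 9) ⇒ equivalent

yes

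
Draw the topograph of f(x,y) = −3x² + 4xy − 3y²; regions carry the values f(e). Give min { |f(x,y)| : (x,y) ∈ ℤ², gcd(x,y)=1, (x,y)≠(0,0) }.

translate: b→2 (≡-4 mod 6), so (3,-4,3)→(3,2,2)
flip: (3,2,2)→(2,-2,3)
translate: b→2 (≡-2 mod 4), so (2,-2,3)→(2,2,3)
reduced (well bottom): (2,2,3) with a≤c, −a<b≤a
well minimum |f| = |-2| = 2 (negative-definite)

2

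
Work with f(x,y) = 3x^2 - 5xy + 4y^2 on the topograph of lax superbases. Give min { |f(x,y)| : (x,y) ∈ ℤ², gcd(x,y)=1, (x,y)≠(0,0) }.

translate: b→1 (≡-5 mod 6), so (3,-5,4)→(3,1,2)
flip: (3,1,2)→(2,-1,3)
reduced (well bottom): (2,-1,3) with a≤c, −a<b≤a
well minimum = a = 2

2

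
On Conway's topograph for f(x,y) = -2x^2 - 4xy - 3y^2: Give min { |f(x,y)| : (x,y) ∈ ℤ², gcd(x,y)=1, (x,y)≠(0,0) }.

translate: b→0 (≡4 mod 4), so (2,4,3)→(2,0,1)
flip: (2,0,1)→(1,0,2)
reduced (well bottom): (1,0,2) with a≤c, −a<b≤a
well minimum |f| = |-1| = 1 (negative-definite)

1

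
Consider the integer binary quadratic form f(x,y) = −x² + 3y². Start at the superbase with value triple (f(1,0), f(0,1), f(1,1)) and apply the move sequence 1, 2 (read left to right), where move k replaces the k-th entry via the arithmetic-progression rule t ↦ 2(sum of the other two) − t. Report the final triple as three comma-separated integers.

start (-1,3,2) = (f(1,0),f(0,1),f(1,1))
replace slot 1: 2·(3+2) − (-1) = 11 → (11,3,2)
replace slot 2: 2·(11+2) − 3 = 23 → (11,23,2)

11,23,2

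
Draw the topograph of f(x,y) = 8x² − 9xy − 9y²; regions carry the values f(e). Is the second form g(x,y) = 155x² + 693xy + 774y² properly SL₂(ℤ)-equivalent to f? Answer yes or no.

D₁ = 369, D₂ = 369
river cycle of f (length 16): (-9, 9, 8), (8, 7, -10), (-10, 13, 5), (5, 17, -4), (-4, 15, 9), (9, 3, -10), (-10, 17, 2), (2, 19, -1), (-1, 19, 2), (2, 17, -10), … (6 more)
river cycle of g (length 16): (8, 7, -10), (-10, 13, 5), (5, 17, -4), (-4, 15, 9), (9, 3, -10), (-10, 17, 2), (2, 19, -1), (-1, 19, 2), (2, 17, -10), (-10, 3, 9), … (6 more)
cycles coincide ⇒ equivalent

yes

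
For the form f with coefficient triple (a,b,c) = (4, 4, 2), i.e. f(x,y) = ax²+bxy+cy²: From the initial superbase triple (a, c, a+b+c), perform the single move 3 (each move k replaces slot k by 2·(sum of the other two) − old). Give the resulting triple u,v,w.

start (4,2,10) = (f(1,0),f(0,1),f(1,1))
replace slot 3: 2·(4+2) − 10 = 2 → (4,2,2)

4,2,2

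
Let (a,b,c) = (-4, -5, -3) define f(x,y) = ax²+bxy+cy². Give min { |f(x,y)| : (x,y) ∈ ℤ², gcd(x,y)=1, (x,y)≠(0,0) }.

translate: b→-3 (≡5 mod 8), so (4,5,3)→(4,-3,2)
flip: (4,-3,2)→(2,3,4)
translate: b→-1 (≡3 mod 4), so (2,3,4)→(2,-1,3)
reduced (well bottom): (2,-1,3) with a≤c, −a<b≤a
well minimum |f| = |-2| = 2 (negative-definite)

2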